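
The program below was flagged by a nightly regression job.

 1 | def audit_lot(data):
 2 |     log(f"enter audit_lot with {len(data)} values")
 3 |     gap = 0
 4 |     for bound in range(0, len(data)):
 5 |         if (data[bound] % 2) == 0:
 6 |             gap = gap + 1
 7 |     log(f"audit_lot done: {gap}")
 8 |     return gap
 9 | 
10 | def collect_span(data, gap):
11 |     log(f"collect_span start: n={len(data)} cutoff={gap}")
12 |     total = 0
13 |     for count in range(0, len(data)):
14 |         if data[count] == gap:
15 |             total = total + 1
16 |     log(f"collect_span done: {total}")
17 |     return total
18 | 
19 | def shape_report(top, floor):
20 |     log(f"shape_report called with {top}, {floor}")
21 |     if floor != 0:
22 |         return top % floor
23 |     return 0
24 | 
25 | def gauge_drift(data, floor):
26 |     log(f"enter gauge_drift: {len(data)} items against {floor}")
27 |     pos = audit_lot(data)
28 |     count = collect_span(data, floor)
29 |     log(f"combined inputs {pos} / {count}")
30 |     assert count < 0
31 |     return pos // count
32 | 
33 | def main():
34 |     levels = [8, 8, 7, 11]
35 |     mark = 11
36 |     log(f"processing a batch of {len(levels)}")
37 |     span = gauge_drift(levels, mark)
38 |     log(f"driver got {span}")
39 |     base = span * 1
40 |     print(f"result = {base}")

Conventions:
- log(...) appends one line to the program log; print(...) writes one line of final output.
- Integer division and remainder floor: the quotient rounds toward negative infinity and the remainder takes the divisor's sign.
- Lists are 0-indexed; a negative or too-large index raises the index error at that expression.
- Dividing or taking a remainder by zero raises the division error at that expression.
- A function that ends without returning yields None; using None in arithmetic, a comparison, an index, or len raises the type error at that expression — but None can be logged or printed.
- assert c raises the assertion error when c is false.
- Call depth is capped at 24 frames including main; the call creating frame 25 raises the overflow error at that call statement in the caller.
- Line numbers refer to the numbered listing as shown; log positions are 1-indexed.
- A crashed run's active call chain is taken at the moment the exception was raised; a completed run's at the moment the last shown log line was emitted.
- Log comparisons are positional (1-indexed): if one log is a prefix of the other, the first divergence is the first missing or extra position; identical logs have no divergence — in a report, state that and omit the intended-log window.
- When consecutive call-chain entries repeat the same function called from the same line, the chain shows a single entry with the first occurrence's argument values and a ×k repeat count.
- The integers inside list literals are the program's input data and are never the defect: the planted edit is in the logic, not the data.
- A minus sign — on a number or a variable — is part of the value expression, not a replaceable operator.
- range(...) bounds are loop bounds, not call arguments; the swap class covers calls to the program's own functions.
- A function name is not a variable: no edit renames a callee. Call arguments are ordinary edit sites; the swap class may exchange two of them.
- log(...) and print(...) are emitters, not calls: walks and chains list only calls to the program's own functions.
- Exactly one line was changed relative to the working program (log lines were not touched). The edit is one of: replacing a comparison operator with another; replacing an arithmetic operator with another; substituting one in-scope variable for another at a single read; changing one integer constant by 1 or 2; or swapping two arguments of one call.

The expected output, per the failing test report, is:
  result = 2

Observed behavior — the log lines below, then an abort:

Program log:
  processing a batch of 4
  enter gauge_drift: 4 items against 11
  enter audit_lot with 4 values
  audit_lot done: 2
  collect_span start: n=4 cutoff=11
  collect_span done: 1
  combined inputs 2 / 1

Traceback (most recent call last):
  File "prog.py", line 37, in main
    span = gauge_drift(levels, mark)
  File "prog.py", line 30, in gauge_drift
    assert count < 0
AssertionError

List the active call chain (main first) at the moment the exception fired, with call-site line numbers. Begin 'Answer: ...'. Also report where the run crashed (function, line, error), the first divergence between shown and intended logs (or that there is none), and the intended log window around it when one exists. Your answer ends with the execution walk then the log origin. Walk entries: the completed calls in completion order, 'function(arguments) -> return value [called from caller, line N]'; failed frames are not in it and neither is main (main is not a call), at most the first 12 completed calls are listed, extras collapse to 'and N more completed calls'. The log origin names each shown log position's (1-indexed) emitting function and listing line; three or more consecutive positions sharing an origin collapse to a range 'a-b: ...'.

Answer: main -> gauge_drift (called at line 37).
Core observation: A complete run would log 'driver got 2' next, but this one stopped at 7 lines.
Crash: gauge_drift, line 30, AssertionError.
First divergence: position 8 (shown log ended at 7 lines; the working version continues: 'driver got 2').
Intended log window:
  6: collect_span done: 1
  7: combined inputs 2 / 1
  8: driver got 2
Execution walk:
  audit_lot([8, 8, 7, 11]) -> 2  [called from gauge_drift, line 27]
  collect_span([8, 8, 7, 11], 11) -> 1  [called from gauge_drift, line 28]
Origin of each log line:
  1 — main, line 36
  2 — gauge_drift, line 26
  3 — audit_lot, line 2
  4 — audit_lot, line 7
  5 — collect_span, line 11
  6 — collect_span, line 16
  7 — gauge_drift, line 29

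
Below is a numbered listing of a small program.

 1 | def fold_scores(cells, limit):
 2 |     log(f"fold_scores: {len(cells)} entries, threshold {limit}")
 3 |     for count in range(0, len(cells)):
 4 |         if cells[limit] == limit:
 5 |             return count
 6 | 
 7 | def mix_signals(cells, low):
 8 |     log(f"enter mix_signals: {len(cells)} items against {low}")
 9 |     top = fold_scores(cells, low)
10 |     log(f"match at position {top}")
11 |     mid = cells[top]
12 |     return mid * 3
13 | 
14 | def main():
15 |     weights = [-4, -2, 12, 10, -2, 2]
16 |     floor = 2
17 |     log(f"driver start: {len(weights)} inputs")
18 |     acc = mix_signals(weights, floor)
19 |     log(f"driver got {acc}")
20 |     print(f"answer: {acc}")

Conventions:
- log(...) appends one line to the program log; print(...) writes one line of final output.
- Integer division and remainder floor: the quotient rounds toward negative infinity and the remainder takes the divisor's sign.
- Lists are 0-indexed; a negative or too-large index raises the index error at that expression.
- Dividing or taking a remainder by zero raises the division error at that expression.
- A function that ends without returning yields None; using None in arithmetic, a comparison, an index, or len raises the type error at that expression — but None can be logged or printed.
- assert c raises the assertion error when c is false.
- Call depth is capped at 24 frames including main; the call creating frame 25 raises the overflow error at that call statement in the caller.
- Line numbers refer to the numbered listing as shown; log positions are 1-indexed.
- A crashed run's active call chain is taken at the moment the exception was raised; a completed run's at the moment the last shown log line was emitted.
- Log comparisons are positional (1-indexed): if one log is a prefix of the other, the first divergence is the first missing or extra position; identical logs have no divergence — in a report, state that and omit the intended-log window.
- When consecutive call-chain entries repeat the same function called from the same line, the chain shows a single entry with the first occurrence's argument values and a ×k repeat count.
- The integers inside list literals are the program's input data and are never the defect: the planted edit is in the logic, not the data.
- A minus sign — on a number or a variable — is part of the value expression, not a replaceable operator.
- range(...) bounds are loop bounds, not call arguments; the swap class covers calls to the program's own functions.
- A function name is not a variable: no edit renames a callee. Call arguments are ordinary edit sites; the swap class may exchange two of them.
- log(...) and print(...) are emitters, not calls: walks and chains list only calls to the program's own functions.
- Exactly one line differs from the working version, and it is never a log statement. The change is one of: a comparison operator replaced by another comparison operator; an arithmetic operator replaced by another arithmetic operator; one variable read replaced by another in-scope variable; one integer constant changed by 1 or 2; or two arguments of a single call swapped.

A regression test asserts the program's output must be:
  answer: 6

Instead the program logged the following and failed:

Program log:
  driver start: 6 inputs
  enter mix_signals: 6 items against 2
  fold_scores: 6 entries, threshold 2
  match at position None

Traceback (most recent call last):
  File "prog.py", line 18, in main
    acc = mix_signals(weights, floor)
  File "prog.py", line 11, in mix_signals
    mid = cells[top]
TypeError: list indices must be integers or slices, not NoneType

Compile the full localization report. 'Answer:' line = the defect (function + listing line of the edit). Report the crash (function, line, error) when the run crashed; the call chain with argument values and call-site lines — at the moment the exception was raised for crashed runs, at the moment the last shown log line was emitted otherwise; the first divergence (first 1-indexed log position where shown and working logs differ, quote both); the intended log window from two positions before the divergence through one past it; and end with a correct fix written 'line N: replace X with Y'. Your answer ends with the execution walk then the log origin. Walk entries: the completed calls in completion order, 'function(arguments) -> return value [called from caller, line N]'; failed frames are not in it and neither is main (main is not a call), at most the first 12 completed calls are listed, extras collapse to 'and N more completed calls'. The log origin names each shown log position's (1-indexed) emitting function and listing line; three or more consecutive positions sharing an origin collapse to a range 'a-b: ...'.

Answer: the defect is in fold_scores at line 4.
Core observation: The log first diverges at position 4: the faulty run prints 'match at position None' where the working version prints 'match at position 5'.
Crash: mix_signals, line 11, TypeError.
Call chain: main -> mix_signals([-4, -2, 12, 10, -2, 2], 2) (called at line 18).
First divergence: position 4; shown 'match at position None' vs intended 'match at position 5'.
Intended log window:
  2: enter mix_signals: 6 items against 2
  3: fold_scores: 6 entries, threshold 2
  4: match at position 5
  5: driver got 6
Execution walk:
  fold_scores([-4, -2, 12, 10, -2, 2], 2) -> None  [called from mix_signals, line 9]
Log line origins:
  1: logged in main at line 17
  2: logged in mix_signals at line 8
  3: logged in fold_scores at line 2
  4: logged in mix_signals at line 10
A correct fix: line 4: replace `cells[limit]` with `cells[count]`.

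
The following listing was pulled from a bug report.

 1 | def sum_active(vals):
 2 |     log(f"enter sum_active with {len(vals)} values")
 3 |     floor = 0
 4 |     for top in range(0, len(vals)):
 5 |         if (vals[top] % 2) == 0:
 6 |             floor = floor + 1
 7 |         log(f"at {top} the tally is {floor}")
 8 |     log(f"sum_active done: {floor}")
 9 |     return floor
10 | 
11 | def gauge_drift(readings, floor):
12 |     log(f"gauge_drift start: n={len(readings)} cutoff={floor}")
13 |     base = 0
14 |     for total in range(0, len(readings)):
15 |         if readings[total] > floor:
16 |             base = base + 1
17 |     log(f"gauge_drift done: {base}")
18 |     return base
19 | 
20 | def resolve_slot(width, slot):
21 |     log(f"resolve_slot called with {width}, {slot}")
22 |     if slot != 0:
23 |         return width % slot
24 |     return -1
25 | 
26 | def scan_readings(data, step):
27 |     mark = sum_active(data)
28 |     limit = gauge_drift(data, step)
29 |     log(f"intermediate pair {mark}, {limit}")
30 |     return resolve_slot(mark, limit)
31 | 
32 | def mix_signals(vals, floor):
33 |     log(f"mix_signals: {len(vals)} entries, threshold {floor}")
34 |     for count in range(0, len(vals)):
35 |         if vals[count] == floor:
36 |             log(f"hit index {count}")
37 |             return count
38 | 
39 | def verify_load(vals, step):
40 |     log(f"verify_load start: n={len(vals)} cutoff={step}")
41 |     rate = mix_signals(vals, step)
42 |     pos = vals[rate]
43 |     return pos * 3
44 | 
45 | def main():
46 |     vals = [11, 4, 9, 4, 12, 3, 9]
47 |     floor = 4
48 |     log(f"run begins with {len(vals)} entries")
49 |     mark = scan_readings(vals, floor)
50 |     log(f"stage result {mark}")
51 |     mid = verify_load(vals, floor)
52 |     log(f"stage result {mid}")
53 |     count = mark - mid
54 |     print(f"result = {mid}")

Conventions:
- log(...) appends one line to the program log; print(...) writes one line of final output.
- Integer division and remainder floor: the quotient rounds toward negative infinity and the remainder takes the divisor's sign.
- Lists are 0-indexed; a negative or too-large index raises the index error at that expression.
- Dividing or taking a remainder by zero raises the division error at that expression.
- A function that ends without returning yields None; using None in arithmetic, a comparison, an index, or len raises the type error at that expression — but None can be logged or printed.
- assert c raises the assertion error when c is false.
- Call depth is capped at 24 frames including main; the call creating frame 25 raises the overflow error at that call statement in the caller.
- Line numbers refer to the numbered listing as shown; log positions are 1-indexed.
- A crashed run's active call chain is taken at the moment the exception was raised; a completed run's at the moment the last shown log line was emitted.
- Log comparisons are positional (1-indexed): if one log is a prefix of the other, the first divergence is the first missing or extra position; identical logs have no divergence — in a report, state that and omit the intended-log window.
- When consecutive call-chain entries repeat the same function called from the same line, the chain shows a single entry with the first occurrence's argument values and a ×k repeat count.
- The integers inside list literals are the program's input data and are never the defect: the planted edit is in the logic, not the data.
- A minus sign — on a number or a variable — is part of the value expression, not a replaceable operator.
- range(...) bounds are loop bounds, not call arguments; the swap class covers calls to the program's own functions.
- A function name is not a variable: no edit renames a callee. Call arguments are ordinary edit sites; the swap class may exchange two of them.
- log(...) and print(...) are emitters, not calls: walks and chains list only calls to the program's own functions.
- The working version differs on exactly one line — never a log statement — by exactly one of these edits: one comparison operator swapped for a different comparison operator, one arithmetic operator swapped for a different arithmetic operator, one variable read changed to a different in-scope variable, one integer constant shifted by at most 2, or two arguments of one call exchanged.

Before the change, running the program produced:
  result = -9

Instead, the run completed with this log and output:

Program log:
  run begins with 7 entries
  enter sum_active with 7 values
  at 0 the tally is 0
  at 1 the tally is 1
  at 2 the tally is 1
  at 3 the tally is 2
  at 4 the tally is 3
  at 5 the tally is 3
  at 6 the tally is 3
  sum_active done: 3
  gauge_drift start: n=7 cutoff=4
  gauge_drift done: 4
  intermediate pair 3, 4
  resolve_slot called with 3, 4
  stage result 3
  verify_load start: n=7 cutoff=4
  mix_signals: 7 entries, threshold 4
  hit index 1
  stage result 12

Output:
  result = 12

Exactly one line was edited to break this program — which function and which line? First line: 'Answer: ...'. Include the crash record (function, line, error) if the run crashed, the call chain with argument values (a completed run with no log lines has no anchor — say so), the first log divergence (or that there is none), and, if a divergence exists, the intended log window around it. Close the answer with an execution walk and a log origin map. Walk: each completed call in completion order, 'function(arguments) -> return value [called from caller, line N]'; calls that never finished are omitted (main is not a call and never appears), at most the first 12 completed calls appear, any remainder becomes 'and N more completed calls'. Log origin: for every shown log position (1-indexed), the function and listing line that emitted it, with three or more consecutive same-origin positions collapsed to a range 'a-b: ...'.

Answer: the defect is in main at line 54.
The tell: The two runs log identically and part ways only at the printed values.
Call chain: main.
First divergence: none — the logs agree in full.
Execution walk:
  sum_active([11, 4, 9, 4, 12, 3, 9]) -> 3  [called from scan_readings, line 27]
  gauge_drift([11, 4, 9, 4, 12, 3, 9], 4) -> 4  [called from scan_readings, line 28]
  resolve_slot(3, 4) -> 3  [called from scan_readings, line 30]
  scan_readings([11, 4, 9, 4, 12, 3, 9], 4) -> 3  [called from main, line 49]
  mix_signals([11, 4, 9, 4, 12, 3, 9], 4) -> 1  [called from verify_load, line 41]
  verify_load([11, 4, 9, 4, 12, 3, 9], 4) -> 12  [called from main, line 51]
Log line origins:
  1: emitted by main (line 48)
  2: emitted by sum_active (line 2)
  3-9: emitted by sum_active (line 7)
  10: emitted by sum_active (line 8)
  11: emitted by gauge_drift (line 12)
  12: emitted by gauge_drift (line 17)
  13: emitted by scan_readings (line 29)
  14: emitted by resolve_slot (line 21)
  15: emitted by main (line 50)
  16: emitted by verify_load (line 40)
  17: emitted by mix_signals (line 33)
  18: emitted by mix_signals (line 36)
  19: emitted by main (line 52)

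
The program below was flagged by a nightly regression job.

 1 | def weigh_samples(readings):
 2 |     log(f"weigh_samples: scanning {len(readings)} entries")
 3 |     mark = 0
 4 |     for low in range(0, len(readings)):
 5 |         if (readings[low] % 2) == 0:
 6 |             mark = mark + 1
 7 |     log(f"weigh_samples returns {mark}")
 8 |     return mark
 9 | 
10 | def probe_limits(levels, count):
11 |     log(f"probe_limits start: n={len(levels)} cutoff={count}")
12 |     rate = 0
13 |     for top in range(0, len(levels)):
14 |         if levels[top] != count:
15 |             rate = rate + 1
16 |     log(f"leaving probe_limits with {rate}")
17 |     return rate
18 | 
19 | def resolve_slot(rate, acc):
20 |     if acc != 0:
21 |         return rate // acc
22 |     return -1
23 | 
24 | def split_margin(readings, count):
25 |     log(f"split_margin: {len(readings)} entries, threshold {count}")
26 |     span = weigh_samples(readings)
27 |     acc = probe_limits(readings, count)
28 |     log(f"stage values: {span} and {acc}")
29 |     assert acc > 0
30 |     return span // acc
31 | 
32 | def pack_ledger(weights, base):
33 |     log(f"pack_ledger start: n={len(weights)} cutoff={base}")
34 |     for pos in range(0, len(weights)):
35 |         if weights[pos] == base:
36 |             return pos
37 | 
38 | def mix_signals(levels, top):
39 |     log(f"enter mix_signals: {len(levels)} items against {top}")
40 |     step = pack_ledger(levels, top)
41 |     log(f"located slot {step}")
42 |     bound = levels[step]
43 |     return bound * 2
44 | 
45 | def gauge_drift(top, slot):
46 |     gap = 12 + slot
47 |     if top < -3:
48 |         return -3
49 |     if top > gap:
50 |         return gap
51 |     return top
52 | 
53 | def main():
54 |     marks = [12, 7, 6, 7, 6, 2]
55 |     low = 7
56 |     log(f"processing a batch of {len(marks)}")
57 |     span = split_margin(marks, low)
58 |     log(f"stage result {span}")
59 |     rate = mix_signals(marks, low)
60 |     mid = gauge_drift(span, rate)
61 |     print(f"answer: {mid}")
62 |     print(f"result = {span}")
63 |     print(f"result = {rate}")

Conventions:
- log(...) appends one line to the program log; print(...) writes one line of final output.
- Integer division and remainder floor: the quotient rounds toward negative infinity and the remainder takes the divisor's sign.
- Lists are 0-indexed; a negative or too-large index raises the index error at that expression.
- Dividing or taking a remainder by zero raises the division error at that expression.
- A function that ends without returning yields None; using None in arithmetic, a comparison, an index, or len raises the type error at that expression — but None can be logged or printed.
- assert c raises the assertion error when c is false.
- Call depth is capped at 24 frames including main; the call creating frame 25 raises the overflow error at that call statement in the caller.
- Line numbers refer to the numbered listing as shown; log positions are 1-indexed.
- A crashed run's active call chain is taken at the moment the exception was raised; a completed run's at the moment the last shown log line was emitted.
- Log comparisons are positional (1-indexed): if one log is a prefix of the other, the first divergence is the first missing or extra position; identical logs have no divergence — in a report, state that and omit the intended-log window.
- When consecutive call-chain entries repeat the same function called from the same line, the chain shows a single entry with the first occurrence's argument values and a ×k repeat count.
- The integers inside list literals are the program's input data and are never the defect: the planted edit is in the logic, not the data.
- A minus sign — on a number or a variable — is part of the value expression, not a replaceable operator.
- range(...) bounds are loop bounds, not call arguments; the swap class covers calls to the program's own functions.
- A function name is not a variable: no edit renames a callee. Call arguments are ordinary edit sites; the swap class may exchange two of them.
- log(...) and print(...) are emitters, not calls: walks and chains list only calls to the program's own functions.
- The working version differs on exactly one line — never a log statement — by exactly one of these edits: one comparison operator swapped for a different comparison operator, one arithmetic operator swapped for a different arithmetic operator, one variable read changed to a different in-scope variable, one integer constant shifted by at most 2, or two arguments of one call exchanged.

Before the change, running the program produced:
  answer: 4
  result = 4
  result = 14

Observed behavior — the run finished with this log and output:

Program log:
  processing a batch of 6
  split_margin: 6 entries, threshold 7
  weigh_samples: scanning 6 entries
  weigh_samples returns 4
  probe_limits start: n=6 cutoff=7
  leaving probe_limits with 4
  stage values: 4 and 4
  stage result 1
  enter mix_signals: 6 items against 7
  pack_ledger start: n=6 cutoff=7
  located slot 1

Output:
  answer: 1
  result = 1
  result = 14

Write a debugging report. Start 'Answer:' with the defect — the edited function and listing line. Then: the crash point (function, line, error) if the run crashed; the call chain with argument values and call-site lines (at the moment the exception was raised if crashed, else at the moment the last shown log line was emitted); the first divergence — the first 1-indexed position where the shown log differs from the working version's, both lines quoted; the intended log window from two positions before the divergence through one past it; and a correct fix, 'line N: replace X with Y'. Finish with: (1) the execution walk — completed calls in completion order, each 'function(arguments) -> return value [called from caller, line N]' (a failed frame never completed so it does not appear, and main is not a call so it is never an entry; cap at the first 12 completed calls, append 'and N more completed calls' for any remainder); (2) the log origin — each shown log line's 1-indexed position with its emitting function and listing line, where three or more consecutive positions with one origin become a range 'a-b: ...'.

Answer: the defect is in probe_limits at line 14.
Key fact: At log position 6 the runs split — shown 'leaving probe_limits with 4', but the working version logs 'leaving probe_limits with 1'.
Call chain: main -> mix_signals([12, 7, 6, 7, 6, 2], 7) (called at line 59).
First divergence: position 6 — the shown line 'leaving probe_limits with 4' should read 'leaving probe_limits with 1'.
Intended log window:
  4: weigh_samples returns 4
  5: probe_limits start: n=6 cutoff=7
  6: leaving probe_limits with 1
  7: stage values: 4 and 1
Execution walk:
  weigh_samples([12, 7, 6, 7, 6, 2]) -> 4  [called from split_margin, line 26]
  probe_limits([12, 7, 6, 7, 6, 2], 7) -> 4  [called from split_margin, line 27]
  split_margin([12, 7, 6, 7, 6, 2], 7) -> 1  [called from main, line 57]
  pack_ledger([12, 7, 6, 7, 6, 2], 7) -> 1  [called from mix_signals, line 40]
  mix_signals([12, 7, 6, 7, 6, 2], 7) -> 14  [called from main, line 59]
  gauge_drift(1, 14) -> 1  [called from main, line 60]
Origin of each log line:
  1: from main, line 56
  2: from split_margin, line 25
  3: from weigh_samples, line 2
  4: from weigh_samples, line 7
  5: from probe_limits, line 11
  6: from probe_limits, line 16
  7: from split_margin, line 28
  8: from main, line 58
  9: from mix_signals, line 39
  10: from pack_ledger, line 33
  11: from mix_signals, line 41
A correct fix: line 14: replace `!=` with `>`.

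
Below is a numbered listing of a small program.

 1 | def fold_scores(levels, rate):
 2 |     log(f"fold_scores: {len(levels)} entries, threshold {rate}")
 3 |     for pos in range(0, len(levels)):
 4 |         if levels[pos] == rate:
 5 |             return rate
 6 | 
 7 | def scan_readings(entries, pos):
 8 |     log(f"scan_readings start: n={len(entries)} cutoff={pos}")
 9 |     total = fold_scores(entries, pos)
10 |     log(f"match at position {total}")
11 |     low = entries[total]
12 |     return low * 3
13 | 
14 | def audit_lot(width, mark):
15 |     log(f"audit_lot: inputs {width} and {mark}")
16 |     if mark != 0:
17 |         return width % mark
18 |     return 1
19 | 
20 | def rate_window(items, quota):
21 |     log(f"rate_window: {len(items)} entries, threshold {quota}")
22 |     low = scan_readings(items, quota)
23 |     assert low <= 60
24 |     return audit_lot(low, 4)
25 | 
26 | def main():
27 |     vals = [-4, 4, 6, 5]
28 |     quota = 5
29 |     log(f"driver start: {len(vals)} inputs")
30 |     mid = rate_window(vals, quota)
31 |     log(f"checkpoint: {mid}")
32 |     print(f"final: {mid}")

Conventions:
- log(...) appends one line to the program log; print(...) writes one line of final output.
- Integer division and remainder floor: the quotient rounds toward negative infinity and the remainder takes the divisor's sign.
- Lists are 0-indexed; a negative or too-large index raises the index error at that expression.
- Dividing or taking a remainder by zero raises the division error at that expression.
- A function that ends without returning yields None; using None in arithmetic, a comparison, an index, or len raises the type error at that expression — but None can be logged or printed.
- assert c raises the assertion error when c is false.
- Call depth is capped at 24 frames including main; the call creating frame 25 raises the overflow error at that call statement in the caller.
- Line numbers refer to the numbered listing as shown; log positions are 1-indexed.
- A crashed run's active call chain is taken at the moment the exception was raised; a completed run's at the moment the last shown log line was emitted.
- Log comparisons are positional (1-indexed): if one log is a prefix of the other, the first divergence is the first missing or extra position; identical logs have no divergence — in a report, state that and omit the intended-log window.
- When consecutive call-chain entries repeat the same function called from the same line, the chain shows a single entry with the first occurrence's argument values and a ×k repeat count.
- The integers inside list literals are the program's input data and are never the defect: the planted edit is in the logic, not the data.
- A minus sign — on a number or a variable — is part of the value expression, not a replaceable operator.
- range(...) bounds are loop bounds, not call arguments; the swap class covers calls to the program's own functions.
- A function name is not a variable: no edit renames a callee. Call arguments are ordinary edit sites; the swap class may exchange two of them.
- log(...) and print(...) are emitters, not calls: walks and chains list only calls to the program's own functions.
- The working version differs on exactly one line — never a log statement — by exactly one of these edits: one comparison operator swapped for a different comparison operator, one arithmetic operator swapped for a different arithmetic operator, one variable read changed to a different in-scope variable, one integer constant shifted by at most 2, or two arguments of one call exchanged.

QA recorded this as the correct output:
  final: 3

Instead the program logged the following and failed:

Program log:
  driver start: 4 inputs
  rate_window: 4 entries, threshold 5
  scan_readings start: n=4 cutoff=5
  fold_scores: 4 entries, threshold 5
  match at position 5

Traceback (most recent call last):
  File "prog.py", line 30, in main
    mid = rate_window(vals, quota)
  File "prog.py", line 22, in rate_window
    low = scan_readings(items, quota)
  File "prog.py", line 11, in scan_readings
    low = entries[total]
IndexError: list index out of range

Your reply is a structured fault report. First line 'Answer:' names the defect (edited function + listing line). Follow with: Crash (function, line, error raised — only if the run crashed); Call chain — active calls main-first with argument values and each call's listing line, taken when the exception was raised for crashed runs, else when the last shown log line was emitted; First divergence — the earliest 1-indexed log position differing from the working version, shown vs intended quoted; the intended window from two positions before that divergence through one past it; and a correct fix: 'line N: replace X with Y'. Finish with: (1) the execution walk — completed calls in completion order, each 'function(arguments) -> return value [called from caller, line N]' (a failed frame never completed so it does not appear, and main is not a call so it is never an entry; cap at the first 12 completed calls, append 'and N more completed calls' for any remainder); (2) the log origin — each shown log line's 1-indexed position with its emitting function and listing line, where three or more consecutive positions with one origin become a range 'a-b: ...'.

Answer: the defect is in fold_scores at line 5.
Key observation: The log first diverges at position 5: the faulty run prints 'match at position 5' where the working version prints 'match at position 3'.
Crash: scan_readings, line 11, IndexError.
Call chain: main -> rate_window([-4, 4, 6, 5], 5) (called at line 30) -> scan_readings([-4, 4, 6, 5], 5) (called at line 22).
First divergence: at position 5 the run shows 'match at position 5' where the working version logs 'match at position 3'.
Intended log window:
  3: scan_readings start: n=4 cutoff=5
  4: fold_scores: 4 entries, threshold 5
  5: match at position 3
  6: audit_lot: inputs 15 and 4
Execution walk:
  fold_scores([-4, 4, 6, 5], 5) -> 5  [called from scan_readings, line 9]
Origin of each log line:
  1: logged in main at line 29
  2: logged in rate_window at line 21
  3: logged in scan_readings at line 8
  4: logged in fold_scores at line 2
  5: logged in scan_readings at line 10
A correct fix: line 5: replace `rate` with `pos`.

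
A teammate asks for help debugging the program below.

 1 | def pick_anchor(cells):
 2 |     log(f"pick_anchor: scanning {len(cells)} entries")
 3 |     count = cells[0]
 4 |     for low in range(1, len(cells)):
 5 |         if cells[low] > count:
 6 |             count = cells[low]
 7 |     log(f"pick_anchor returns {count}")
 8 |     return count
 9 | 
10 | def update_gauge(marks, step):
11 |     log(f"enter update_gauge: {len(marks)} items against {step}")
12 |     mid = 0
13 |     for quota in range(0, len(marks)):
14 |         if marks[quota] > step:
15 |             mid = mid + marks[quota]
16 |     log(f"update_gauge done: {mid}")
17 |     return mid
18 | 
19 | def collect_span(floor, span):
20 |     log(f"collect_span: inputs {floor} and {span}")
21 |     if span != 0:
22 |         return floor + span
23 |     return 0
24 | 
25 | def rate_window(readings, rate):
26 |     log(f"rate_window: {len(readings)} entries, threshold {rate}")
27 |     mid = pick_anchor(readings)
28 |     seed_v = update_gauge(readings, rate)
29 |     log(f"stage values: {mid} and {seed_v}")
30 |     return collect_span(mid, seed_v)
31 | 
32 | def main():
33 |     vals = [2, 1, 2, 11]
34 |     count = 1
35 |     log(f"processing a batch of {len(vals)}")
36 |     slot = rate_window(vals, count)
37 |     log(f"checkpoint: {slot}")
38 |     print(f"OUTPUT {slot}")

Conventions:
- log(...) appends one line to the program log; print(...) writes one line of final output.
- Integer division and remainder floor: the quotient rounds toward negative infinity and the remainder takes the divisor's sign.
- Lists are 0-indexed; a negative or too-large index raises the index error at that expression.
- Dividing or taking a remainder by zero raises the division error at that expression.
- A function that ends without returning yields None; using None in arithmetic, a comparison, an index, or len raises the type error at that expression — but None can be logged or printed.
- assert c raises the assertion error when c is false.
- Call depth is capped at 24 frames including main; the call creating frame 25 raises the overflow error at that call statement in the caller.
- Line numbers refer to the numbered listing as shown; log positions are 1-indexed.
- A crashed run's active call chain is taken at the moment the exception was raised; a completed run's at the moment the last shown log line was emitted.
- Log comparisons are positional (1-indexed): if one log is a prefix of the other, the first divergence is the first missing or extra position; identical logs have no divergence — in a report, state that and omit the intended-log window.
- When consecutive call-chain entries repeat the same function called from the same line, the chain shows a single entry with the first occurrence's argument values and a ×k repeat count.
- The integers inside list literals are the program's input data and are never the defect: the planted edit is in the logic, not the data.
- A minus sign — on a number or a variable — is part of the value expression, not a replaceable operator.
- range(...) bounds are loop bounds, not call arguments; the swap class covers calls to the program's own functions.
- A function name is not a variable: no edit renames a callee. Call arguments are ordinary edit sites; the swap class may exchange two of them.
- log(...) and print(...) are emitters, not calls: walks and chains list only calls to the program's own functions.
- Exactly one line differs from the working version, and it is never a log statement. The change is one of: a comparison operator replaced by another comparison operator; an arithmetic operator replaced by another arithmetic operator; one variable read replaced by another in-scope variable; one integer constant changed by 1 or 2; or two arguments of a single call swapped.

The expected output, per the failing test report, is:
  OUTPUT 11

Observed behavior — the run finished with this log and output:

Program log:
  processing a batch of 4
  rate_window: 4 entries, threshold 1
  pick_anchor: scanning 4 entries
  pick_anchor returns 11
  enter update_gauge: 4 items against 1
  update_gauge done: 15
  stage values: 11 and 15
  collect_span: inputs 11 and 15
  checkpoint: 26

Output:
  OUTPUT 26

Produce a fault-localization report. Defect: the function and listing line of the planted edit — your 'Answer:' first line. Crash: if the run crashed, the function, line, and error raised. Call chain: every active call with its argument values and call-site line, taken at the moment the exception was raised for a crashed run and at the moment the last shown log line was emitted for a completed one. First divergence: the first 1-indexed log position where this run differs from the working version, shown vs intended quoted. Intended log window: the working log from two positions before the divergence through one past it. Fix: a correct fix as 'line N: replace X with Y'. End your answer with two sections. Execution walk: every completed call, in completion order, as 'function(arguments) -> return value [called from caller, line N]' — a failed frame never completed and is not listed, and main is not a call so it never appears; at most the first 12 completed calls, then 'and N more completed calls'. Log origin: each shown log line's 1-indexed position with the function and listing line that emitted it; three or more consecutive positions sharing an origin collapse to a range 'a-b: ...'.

Answer: the defect is in collect_span at line 22.
Core observation: Position 9 is the first bad log line: 'checkpoint: 26' should read 'checkpoint: 11'.
Call chain: main.
First divergence: position 9 — the shown line 'checkpoint: 26' should read 'checkpoint: 11'.
Intended log window:
  7: stage values: 11 and 15
  8: collect_span: inputs 11 and 15
  9: checkpoint: 11
Execution walk:
  pick_anchor([2, 1, 2, 11]) -> 11  [called from rate_window, line 27]
  update_gauge([2, 1, 2, 11], 1) -> 15  [called from rate_window, line 28]
  collect_span(11, 15) -> 26  [called from rate_window, line 30]
  rate_window([2, 1, 2, 11], 1) -> 26  [called from main, line 36]
Origin of each log line:
  1: logged in main at line 35
  2: logged in rate_window at line 26
  3: logged in pick_anchor at line 2
  4: logged in pick_anchor at line 7
  5: logged in update_gauge at line 11
  6: logged in update_gauge at line 16
  7: logged in rate_window at line 29
  8: logged in collect_span at line 20
  9: logged in main at line 37
A correct fix: line 22: replace `+` with `%`.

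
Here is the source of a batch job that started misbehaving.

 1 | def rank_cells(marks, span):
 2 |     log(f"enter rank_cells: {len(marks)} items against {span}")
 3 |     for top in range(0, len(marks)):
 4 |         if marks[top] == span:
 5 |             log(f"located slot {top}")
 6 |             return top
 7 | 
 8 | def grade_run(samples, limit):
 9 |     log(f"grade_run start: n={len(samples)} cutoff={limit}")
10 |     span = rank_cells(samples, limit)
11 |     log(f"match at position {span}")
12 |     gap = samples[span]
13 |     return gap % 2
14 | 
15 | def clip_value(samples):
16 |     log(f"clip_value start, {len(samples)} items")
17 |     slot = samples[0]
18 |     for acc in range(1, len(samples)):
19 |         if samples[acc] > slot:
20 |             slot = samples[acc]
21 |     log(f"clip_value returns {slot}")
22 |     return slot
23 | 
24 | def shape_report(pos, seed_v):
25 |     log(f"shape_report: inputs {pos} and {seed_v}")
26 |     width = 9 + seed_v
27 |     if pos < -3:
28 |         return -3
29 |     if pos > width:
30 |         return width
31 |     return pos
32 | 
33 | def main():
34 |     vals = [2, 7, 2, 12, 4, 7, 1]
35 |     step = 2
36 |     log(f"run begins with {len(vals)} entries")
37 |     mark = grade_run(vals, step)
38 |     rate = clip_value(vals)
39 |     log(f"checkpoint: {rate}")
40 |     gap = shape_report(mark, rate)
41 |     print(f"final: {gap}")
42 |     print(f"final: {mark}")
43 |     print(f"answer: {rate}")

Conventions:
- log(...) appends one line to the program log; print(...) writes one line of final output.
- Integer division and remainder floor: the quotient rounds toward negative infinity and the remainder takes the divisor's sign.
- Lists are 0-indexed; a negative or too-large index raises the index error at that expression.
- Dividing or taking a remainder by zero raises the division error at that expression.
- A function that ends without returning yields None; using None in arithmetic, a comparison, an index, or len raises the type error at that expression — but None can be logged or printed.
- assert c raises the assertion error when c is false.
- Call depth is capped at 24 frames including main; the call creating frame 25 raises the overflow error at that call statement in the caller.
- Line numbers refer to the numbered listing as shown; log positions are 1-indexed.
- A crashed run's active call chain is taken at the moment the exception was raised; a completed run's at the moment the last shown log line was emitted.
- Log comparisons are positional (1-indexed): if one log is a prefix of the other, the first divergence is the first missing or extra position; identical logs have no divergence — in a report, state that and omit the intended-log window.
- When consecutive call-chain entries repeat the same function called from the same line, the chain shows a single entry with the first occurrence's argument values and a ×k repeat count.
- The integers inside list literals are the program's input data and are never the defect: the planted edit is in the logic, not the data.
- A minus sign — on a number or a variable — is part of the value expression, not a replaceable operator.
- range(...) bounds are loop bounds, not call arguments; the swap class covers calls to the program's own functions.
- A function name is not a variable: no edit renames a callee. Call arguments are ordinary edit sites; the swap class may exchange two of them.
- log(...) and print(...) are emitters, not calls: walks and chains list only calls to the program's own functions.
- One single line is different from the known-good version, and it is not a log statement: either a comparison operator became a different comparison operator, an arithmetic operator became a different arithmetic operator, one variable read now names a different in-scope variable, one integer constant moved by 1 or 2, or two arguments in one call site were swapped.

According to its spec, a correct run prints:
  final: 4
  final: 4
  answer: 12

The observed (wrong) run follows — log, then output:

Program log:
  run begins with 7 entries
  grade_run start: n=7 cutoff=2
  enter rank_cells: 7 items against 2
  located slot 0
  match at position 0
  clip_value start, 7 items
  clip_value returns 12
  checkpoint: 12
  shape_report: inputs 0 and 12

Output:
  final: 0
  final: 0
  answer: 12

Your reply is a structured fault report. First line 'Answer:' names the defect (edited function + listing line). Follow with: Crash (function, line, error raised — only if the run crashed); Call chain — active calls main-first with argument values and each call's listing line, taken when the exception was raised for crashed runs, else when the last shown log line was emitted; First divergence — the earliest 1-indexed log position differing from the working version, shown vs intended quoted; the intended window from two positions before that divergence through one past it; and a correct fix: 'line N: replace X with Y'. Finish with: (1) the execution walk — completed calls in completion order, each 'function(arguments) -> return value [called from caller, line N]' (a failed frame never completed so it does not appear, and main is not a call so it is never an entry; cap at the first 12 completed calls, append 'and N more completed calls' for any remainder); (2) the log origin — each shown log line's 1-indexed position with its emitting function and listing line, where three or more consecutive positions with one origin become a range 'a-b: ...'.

Answer: the defect is in grade_run at line 13.
Key observation: The earliest visible damage is log position 9 — 'shape_report: inputs 0 and 12' rather than the intended 'shape_report: inputs 4 and 12'.
Call chain: main -> shape_report(0, 12) (called at line 40).
First divergence: position 9 — shown 'shape_report: inputs 0 and 12', intended 'shape_report: inputs 4 and 12'.
Intended log window:
  7: clip_value returns 12
  8: checkpoint: 12
  9: shape_report: inputs 4 and 12
Execution walk:
  rank_cells([2, 7, 2, 12, 4, 7, 1], 2) -> 0  [called from grade_run, line 10]
  grade_run([2, 7, 2, 12, 4, 7, 1], 2) -> 0  [called from main, line 37]
  clip_value([2, 7, 2, 12, 4, 7, 1]) -> 12  [called from main, line 38]
  shape_report(0, 12) -> 0  [called from main, line 40]
Log origins:
  1 — main, line 36
  2 — grade_run, line 9
  3 — rank_cells, line 2
  4 — rank_cells, line 5
  5 — grade_run, line 11
  6 — clip_value, line 16
  7 — clip_value, line 21
  8 — main, line 39
  9 — shape_report, line 25
A correct fix: line 13: replace `%` with `*`.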